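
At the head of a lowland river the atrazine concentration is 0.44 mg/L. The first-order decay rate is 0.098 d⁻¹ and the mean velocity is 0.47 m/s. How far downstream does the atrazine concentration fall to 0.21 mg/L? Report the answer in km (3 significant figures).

From C = C₀·e^(−kt), t = ln(C₀/C)/k = ln(0.44/0.21)/0.098 = 0.7397/0.098 = 7.548 d.
Distance = v·t = 0.47 m/s × 6.521e+05 s = 3.065e+05 m = 306.5 km.

306 km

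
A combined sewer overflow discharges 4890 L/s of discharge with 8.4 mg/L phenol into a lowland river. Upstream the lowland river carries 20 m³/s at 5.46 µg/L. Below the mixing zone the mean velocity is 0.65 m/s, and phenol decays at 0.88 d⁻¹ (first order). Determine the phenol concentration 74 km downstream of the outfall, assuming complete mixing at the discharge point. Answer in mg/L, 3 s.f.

0.519 mg/L

4890 L/s = 4.89 m³/s.
5.46 µg/L = 0.00546 mg/L.
After complete mixing, C₀ = (4.89·8.4 + 20·0.00546) / 24.89 = 1.655 mg/L.
Travel time t = 7.4e+04 m / 0.65 m/s = 1.138e+05 s = 1.318 d.
C = 1.655·exp(−0.88·1.318) = 1.655·0.3136 = 0.519 mg/L.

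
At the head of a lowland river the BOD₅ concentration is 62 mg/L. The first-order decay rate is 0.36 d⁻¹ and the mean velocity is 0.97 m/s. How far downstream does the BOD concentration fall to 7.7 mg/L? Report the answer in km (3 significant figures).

486 km

From C = C₀·e^(−kt), t = ln(C₀/C)/k = ln(62/7.7)/0.36 = 2.086/0.36 = 5.794 d.
Distance = v·t = 0.97 m/s × 5.006e+05 s = 4.856e+05 m = 485.6 km.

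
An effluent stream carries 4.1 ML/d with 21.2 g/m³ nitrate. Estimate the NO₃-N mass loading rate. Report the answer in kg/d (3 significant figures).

4.1 ML/d = 0.04745 m³/s.
Mass flux = Q·C = 0.04745 m³/s × 21.2 g/m³ = 1.006 g/s.
= 1.006 g/s × 86.4 = 86.92 kg/d.

86.9 kg/d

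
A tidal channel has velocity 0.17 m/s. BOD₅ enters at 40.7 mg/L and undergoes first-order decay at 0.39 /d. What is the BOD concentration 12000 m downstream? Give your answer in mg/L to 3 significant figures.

Travel time t = 12000 m / 0.17 m/s = 1.2e+04/0.17 = 7.059e+04 s = 0.817 d.
First-order decay: C = 40.7·exp(−0.39·0.817) = 40.7·0.7271 = 29.59 mg/L.

29.6 mg/L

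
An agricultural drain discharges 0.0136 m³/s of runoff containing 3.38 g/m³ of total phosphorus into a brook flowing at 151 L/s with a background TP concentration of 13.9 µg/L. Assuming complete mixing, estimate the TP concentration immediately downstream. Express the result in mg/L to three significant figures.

0.292 mg/L

151 L/s = 0.151 m³/s.
13.9 µg/L = 0.0139 mg/L.
By mass balance at complete mixing, C = (0.0136·3.38 + 0.151·0.0139) / (0.0136 + 0.151) = 0.04807/0.1646 = 0.292 mg/L.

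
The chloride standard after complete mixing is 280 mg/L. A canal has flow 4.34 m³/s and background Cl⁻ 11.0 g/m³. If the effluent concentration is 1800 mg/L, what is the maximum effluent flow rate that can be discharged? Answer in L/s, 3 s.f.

768 L/s

Mass balance at complete mixing: C_std·(Q_w + Q_r) = Q_w·C_e + Q_r·C_b.
Rearranging, Q_w = Q_r·(C_std − C_b)/(C_e − C_std) = 4.34·(280 − 11) / (1800 − 280) = 0.7681 m³/s.
= 768.1 L/s.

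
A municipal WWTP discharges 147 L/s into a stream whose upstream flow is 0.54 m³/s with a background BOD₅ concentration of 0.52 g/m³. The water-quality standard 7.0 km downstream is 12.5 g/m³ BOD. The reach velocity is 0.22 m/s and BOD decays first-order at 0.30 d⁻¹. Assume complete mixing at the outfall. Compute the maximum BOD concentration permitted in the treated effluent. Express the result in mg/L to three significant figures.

63.3 mg/L

147 L/s = 0.147 m³/s.
Travel time to the compliance point: t = 7000/0.22 = 3.182e+04 s = 0.3683 d; decay factor exp(−0.30·0.3683) = 0.8954.
So the concentration just after mixing may be at most 12.5/0.8954 = 13.96 mg/L.
Mass balance: 13.96·0.687 = 0.147·Cₑ + 0.54·0.52.
Cₑ = (9.591 − 0.2808) / 0.147 = 63.33 mg/L.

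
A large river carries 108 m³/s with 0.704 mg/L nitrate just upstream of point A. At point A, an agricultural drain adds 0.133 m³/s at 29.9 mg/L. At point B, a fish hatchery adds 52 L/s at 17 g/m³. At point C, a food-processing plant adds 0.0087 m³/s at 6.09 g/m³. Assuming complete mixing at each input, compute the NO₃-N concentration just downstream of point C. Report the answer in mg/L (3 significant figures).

0.748 mg/L

After input A: C = (108·0.704 + 0.133·29.9) / 108.1 = 0.7399 mg/L.
52 L/s = 0.052 m³/s.
After input B: C = (108.1·0.7399 + 0.052·17) / 108.2 = 0.7477 mg/L.
After input C: C = (108.2·0.7477 + 0.0087·6.09) / 108.2 = 0.7482 mg/L.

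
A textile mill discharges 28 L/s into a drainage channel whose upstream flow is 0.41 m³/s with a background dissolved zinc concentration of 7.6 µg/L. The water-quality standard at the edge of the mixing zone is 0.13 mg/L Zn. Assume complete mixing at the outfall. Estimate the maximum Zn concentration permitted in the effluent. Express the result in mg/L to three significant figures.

28 L/s = 0.028 m³/s.
7.6 µg/L = 0.0076 mg/L.
Mass balance: 0.13·0.438 = 0.028·Cₑ + 0.41·0.0076.
Cₑ = (0.05694 − 0.003116) / 0.028 = 1.922 mg/L.

1.92 mg/L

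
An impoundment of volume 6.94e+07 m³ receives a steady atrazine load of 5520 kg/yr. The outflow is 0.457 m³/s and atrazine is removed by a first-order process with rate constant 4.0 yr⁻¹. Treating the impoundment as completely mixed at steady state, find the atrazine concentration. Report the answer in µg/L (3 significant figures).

18.9 µg/L

Outflow Q = 0.457 m³/s × 3.156e+07 s/yr = 1.442e+07 m³/yr.
Steady-state CSTR mass balance: W = Q·C + k·V·C, so C = W/(Q + kV).
Q + kV = 1.442e+07 + 4.0·6.94e+07 = 2.92e+08 m³/yr.
C = 5520/2.92e+08 = 1.89e-05 kg/m³ = 0.0189 mg/L = 18.9 µg/L.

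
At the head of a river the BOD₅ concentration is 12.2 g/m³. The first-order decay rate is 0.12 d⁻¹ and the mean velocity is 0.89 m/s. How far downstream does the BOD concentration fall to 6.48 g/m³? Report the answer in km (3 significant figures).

From C = C₀·e^(−kt), t = ln(C₀/C)/k = ln(12.2/6.48)/0.12 = 0.6327/0.12 = 5.273 d.
Distance = v·t = 0.89 m/s × 4.556e+05 s = 4.054e+05 m = 405.4 km.

405 km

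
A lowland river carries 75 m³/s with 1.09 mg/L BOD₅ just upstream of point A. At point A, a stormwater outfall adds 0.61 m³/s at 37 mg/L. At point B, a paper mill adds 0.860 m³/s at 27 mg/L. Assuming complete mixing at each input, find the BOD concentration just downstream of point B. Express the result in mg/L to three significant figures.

1.67 mg/L

After input A: C = (75·1.09 + 0.61·37) / 75.61 = 1.38 mg/L.
After input B: C = (75.61·1.38 + 0.86·27) / 76.47 = 1.668 mg/L.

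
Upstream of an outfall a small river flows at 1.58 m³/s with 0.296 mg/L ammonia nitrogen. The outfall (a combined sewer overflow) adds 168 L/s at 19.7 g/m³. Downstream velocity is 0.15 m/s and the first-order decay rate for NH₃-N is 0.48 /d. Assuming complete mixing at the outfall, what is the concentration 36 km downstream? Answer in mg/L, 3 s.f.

0.570 mg/L

168 L/s = 0.168 m³/s.
After complete mixing, C₀ = (0.168·19.7 + 1.58·0.296) / 1.748 = 2.161 mg/L.
Travel time t = 3.6e+04 m / 0.15 m/s = 2.4e+05 s = 2.778 d.
C = 2.161·exp(−0.48·2.778) = 2.161·0.2636 = 0.5696 mg/L.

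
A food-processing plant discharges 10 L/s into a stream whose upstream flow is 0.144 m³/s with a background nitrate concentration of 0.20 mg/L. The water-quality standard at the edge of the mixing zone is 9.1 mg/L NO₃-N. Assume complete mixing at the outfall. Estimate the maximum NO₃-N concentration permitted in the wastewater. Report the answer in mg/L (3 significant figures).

10 L/s = 0.01 m³/s.
Mass balance: 9.1·0.154 = 0.01·Cₑ + 0.144·0.2.
Cₑ = (1.401 − 0.0288) / 0.01 = 137.3 mg/L.

137 mg/L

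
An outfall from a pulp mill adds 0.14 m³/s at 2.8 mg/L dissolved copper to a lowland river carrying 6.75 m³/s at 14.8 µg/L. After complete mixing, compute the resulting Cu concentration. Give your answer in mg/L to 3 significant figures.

0.0714 mg/L

14.8 µg/L = 0.0148 mg/L.
By mass balance at complete mixing, C = (0.14·2.8 + 6.75·0.0148) / (0.14 + 6.75) = 0.4919/6.89 = 0.07139 mg/L.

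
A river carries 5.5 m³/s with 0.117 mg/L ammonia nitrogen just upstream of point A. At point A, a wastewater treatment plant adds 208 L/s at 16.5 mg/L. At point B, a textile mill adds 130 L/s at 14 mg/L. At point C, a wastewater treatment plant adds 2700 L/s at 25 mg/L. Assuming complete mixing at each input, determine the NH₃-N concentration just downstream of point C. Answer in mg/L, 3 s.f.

208 L/s = 0.208 m³/s.
After input A: C = (5.5·0.117 + 0.208·16.5) / 5.708 = 0.714 mg/L.
130 L/s = 0.13 m³/s.
After input B: C = (5.708·0.714 + 0.13·14) / 5.838 = 1.01 mg/L.
2700 L/s = 2.7 m³/s.
After input C: C = (5.838·1.01 + 2.7·25) / 8.538 = 8.596 mg/L.

8.60 mg/L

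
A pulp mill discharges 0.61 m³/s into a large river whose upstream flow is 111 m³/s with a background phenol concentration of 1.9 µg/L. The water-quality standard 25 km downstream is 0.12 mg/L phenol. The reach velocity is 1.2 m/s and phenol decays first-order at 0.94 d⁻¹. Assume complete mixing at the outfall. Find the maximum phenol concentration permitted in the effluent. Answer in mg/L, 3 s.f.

27.2 mg/L

1.9 µg/L = 0.0019 mg/L.
Travel time to the compliance point: t = 2.5e+04/1.2 = 2.083e+04 s = 0.2411 d; decay factor exp(−0.94·0.2411) = 0.7972.
So the concentration just after mixing may be at most 0.12/0.7972 = 0.1505 mg/L.
Mass balance: 0.1505·111.6 = 0.61·Cₑ + 111·0.0019.
Cₑ = (16.8 − 0.2109) / 0.61 = 27.2 mg/L.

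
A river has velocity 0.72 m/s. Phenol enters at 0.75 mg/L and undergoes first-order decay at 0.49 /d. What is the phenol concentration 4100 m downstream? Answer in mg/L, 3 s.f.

0.726 mg/L

Travel time t = 4100 m / 0.72 m/s = 4100/0.72 = 5694 s = 0.06591 d.
First-order decay: C = 0.75·exp(−0.49·0.06591) = 0.75·0.9682 = 0.7262 mg/L.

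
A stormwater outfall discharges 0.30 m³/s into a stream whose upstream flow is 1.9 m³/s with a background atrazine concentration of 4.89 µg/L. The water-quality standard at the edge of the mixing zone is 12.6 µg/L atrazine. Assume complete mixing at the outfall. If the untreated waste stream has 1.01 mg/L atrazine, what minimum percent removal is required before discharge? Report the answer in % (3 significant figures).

4.89 µg/L = 0.00489 mg/L.
12.6 µg/L = 0.0126 mg/L.
Mass balance: 0.0126·2.2 = 0.3·Cₑ + 1.9·0.00489.
Cₑ = (0.02772 − 0.009291) / 0.3 = 0.06143 mg/L.
Required removal = 1 − 0.06143/1.01 = 93.92 %.

93.9 %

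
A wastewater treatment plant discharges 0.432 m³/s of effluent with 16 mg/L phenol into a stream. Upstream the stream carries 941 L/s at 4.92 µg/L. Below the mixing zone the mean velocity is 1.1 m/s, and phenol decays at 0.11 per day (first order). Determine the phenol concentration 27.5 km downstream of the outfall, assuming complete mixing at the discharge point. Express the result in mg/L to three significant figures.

4.88 mg/L

941 L/s = 0.941 m³/s.
4.92 µg/L = 0.00492 mg/L.
After complete mixing, C₀ = (0.432·16 + 0.941·0.00492) / 1.373 = 5.038 mg/L.
Travel time t = 2.75e+04 m / 1.1 m/s = 2.5e+04 s = 0.2894 d.
C = 5.038·exp(−0.11·0.2894) = 5.038·0.9687 = 4.88 mg/L.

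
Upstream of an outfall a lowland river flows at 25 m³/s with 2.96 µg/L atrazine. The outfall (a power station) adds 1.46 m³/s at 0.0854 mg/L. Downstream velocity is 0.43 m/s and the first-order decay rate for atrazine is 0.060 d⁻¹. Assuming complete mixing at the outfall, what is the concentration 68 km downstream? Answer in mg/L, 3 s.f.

2.96 µg/L = 0.00296 mg/L.
After complete mixing, C₀ = (1.46·0.0854 + 25·0.00296) / 26.46 = 0.007509 mg/L.
Travel time t = 6.8e+04 m / 0.43 m/s = 1.581e+05 s = 1.83 d.
C = 0.007509·exp(−0.060·1.83) = 0.007509·0.896 = 0.006728 mg/L.

0.00673 mg/L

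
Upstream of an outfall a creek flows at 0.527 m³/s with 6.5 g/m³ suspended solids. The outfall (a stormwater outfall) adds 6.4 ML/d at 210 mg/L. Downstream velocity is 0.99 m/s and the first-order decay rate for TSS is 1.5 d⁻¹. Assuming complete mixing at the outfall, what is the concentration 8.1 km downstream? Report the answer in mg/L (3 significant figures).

27.4 mg/L

6.4 ML/d = 0.07407 m³/s.
After complete mixing, C₀ = (0.07407·210 + 0.527·6.5) / 0.6011 = 31.58 mg/L.
Travel time t = 8100 m / 0.99 m/s = 8182 s = 0.0947 d.
C = 31.58·exp(−1.5·0.0947) = 31.58·0.8676 = 27.4 mg/L.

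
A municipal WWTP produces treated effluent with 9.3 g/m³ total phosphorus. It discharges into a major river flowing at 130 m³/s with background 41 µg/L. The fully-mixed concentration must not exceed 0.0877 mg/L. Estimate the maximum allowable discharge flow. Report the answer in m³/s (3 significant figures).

0.659 m³/s

41 µg/L = 0.041 mg/L.
Mass balance at complete mixing: C_std·(Q_w + Q_r) = Q_w·C_e + Q_r·C_b.
Rearranging, Q_w = Q_r·(C_std − C_b)/(C_e − C_std) = 130·(0.0877 − 0.041) / (9.3 − 0.0877) = 0.659 m³/s.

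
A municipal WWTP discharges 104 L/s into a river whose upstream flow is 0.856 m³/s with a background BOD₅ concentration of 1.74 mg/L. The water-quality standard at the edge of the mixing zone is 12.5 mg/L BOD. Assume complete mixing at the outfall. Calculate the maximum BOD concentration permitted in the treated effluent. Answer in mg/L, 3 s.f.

104 L/s = 0.104 m³/s.
Mass balance: 12.5·0.96 = 0.104·Cₑ + 0.856·1.74.
Cₑ = (12 − 1.489) / 0.104 = 101.1 mg/L.

101 mg/L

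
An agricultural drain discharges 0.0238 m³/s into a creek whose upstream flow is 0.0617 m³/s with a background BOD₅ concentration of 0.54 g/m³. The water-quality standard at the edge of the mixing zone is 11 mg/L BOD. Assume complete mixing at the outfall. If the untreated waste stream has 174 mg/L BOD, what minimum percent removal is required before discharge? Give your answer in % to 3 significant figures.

Mass balance: 11·0.0855 = 0.0238·Cₑ + 0.0617·0.54.
Cₑ = (0.9405 − 0.03332) / 0.0238 = 38.12 mg/L.
Required removal = 1 − 38.12/174 = 78.09 %.

78.1 %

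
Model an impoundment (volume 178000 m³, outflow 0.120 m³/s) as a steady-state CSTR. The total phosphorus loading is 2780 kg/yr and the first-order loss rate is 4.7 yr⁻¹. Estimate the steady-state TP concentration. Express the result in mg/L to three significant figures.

0.601 mg/L

Outflow Q = 0.120 m³/s × 3.156e+07 s/yr = 3.787e+06 m³/yr.
Steady-state CSTR mass balance: W = Q·C + k·V·C, so C = W/(Q + kV).
Q + kV = 3.787e+06 + 4.7·178000 = 4.624e+06 m³/yr.
C = 2780/4.624e+06 = 0.0006013 kg/m³ = 0.6013 mg/L.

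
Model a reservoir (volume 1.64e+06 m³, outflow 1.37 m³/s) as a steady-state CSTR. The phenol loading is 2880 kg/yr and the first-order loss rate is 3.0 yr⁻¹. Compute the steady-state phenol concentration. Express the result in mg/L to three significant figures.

0.0598 mg/L

Outflow Q = 1.37 m³/s × 3.156e+07 s/yr = 4.323e+07 m³/yr.
Steady-state CSTR mass balance: W = Q·C + k·V·C, so C = W/(Q + kV).
Q + kV = 4.323e+07 + 3.0·1.64e+06 = 4.815e+07 m³/yr.
C = 2880/4.815e+07 = 5.981e-05 kg/m³ = 0.05981 mg/L.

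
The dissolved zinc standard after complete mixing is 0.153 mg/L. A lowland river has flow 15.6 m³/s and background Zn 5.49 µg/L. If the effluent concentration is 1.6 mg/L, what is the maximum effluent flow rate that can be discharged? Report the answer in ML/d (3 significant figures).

137 ML/d

5.49 µg/L = 0.00549 mg/L.
Mass balance at complete mixing: C_std·(Q_w + Q_r) = Q_w·C_e + Q_r·C_b.
Rearranging, Q_w = Q_r·(C_std − C_b)/(C_e − C_std) = 15.6·(0.153 − 0.00549) / (1.6 − 0.153) = 1.59 m³/s.
= 137.4 ML/d.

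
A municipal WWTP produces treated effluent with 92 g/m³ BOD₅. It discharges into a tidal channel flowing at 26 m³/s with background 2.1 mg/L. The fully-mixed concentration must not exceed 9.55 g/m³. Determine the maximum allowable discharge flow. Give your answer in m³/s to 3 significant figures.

2.35 m³/s

Mass balance at complete mixing: C_std·(Q_w + Q_r) = Q_w·C_e + Q_r·C_b.
Rearranging, Q_w = Q_r·(C_std − C_b)/(C_e − C_std) = 26·(9.55 − 2.1) / (92 − 9.55) = 2.349 m³/s.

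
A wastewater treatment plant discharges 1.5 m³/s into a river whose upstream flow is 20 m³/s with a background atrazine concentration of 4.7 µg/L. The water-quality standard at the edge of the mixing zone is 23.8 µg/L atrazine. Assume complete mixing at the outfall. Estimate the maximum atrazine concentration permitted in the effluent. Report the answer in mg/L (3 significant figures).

0.278 mg/L

4.7 µg/L = 0.0047 mg/L.
23.8 µg/L = 0.0238 mg/L.
Mass balance: 0.0238·21.5 = 1.5·Cₑ + 20·0.0047.
Cₑ = (0.5117 − 0.094) / 1.5 = 0.2785 mg/L.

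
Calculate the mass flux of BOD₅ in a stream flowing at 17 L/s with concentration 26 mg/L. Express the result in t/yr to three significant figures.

17 L/s = 0.017 m³/s.
Mass flux = Q·C = 0.017 m³/s × 26 g/m³ = 0.442 g/s.
= 0.442 g/s × 31.56 = 13.95 t/yr.

13.9 t/yr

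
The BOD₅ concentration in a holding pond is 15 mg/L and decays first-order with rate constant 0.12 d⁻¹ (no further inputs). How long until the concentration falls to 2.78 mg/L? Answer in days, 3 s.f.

14.0 d

t = ln(C₀/C)/k = ln(15/2.78)/0.12 = 1.686/0.12 = 14.05 d.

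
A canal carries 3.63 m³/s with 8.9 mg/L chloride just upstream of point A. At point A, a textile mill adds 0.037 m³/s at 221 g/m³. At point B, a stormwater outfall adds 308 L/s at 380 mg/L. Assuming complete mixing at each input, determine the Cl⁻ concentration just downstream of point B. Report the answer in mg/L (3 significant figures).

After input A: C = (3.63·8.9 + 0.037·221) / 3.667 = 11.04 mg/L.
308 L/s = 0.308 m³/s.
After input B: C = (3.667·11.04 + 0.308·380) / 3.975 = 39.63 mg/L.

39.6 mg/L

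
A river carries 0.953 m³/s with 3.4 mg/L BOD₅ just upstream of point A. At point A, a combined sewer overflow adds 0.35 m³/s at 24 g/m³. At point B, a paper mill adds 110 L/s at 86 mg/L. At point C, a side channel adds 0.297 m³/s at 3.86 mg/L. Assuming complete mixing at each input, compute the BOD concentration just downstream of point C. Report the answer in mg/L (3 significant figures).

13.0 mg/L

After input A: C = (0.953·3.4 + 0.35·24) / 1.303 = 8.933 mg/L.
110 L/s = 0.11 m³/s.
After input B: C = (1.303·8.933 + 0.11·86) / 1.413 = 14.93 mg/L.
After input C: C = (1.413·14.93 + 0.297·3.86) / 1.71 = 13.01 mg/L.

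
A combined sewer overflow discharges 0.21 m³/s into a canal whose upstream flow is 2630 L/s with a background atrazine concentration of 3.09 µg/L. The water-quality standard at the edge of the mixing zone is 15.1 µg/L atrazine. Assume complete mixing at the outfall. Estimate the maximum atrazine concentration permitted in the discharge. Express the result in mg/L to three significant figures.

2630 L/s = 2.63 m³/s.
3.09 µg/L = 0.00309 mg/L.
15.1 µg/L = 0.0151 mg/L.
Mass balance: 0.0151·2.84 = 0.21·Cₑ + 2.63·0.00309.
Cₑ = (0.04288 − 0.008127) / 0.21 = 0.1655 mg/L.

0.166 mg/L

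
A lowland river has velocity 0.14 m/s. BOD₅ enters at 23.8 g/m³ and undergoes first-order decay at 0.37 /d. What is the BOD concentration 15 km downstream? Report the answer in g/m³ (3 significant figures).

15.0 g/m³

Travel time t = 15 km / 0.14 m/s = 1.5e+04/0.14 = 1.071e+05 s = 1.24 d.
First-order decay: C = 23.8·exp(−0.37·1.24) = 23.8·0.632 = 15.04 g/m³.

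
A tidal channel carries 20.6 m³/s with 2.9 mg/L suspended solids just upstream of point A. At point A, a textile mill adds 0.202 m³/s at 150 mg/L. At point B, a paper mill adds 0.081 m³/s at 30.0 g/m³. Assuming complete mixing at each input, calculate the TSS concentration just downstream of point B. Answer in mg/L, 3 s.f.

After input A: C = (20.6·2.9 + 0.202·150) / 20.8 = 4.328 mg/L.
After input B: C = (20.8·4.328 + 0.081·30) / 20.88 = 4.428 mg/L.

4.43 mg/L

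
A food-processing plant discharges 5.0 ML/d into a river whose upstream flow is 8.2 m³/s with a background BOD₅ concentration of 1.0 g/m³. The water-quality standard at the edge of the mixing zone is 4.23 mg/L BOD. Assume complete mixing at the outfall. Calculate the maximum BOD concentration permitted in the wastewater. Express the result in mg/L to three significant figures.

462 mg/L

5.0 ML/d = 0.05787 m³/s.
Mass balance: 4.23·8.258 = 0.05787·Cₑ + 8.2·1.
Cₑ = (34.93 − 8.2) / 0.05787 = 461.9 mg/L.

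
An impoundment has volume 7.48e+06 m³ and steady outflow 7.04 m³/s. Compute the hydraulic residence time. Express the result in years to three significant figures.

0.0337 yr

Q = 7.04 m³/s × 3.156e+07 s/yr = 2.222e+08 m³/yr.
Hydraulic residence time τ = V/Q = 7.48e+06/2.222e+08 = 0.03367 yr.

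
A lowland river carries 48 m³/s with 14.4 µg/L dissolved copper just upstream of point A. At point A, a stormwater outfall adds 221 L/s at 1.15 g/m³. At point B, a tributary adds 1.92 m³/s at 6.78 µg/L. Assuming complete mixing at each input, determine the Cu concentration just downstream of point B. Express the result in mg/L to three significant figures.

0.0191 mg/L

14.4 µg/L = 0.0144 mg/L.
221 L/s = 0.221 m³/s.
After input A: C = (48·0.0144 + 0.221·1.15) / 48.22 = 0.0196 mg/L.
6.78 µg/L = 0.00678 mg/L.
After input B: C = (48.22·0.0196 + 1.92·0.00678) / 50.14 = 0.01911 mg/L.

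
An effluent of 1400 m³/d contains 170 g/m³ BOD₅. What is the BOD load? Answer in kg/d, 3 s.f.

238 kg/d

1400 m³/d = 0.0162 m³/s.
Mass flux = Q·C = 0.0162 m³/s × 170 g/m³ = 2.755 g/s.
= 2.755 g/s × 86.4 = 238 kg/d.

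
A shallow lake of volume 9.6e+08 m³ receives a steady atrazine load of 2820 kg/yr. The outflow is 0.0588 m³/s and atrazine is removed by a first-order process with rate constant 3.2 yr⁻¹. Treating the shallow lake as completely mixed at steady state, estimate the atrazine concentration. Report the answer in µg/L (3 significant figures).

Outflow Q = 0.0588 m³/s × 3.156e+07 s/yr = 1.856e+06 m³/yr.
Steady-state CSTR mass balance: W = Q·C + k·V·C, so C = W/(Q + kV).
Q + kV = 1.856e+06 + 3.2·9.6e+08 = 3.074e+09 m³/yr.
C = 2820/3.074e+09 = 9.174e-07 kg/m³ = 0.0009174 mg/L = 0.9174 µg/L.

0.917 µg/L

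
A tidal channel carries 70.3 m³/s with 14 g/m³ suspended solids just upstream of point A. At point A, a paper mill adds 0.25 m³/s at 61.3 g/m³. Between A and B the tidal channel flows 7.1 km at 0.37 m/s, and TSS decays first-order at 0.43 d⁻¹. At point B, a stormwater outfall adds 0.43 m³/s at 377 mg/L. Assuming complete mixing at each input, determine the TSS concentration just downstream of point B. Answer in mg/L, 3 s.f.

15.1 mg/L

After input A: C = (70.3·14 + 0.25·61.3) / 70.55 = 14.17 mg/L.
Over the 7.1 km reach to input B (t = 1.919e+04 s = 0.2221 d), decay gives C = 14.17·exp(−0.43·0.2221) = 12.88 mg/L.
After input B: C = (70.55·12.88 + 0.43·377) / 70.98 = 15.08 mg/L.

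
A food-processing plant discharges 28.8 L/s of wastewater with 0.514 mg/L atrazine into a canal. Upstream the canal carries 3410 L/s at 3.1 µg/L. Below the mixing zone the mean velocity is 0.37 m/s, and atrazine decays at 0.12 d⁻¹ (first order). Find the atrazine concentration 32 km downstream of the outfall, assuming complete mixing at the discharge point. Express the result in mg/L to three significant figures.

28.8 L/s = 0.0288 m³/s.
3410 L/s = 3.41 m³/s.
3.1 µg/L = 0.0031 mg/L.
After complete mixing, C₀ = (0.0288·0.514 + 3.41·0.0031) / 3.439 = 0.007379 mg/L.
Travel time t = 3.2e+04 m / 0.37 m/s = 8.649e+04 s = 1.001 d.
C = 0.007379·exp(−0.12·1.001) = 0.007379·0.8868 = 0.006544 mg/L.

0.00654 mg/L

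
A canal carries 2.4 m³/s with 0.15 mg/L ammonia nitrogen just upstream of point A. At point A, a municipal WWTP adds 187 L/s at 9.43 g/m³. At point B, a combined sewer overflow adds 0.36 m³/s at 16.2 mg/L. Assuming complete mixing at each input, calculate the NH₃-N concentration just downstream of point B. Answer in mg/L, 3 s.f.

187 L/s = 0.187 m³/s.
After input A: C = (2.4·0.15 + 0.187·9.43) / 2.587 = 0.8208 mg/L.
After input B: C = (2.587·0.8208 + 0.36·16.2) / 2.947 = 2.699 mg/L.

2.70 mg/L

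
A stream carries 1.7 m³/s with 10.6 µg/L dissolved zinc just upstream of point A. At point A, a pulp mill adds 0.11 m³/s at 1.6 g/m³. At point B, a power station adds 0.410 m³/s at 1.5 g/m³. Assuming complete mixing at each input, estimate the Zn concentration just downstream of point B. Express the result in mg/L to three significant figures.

0.364 mg/L

10.6 µg/L = 0.0106 mg/L.
After input A: C = (1.7·0.0106 + 0.11·1.6) / 1.81 = 0.1072 mg/L.
After input B: C = (1.81·0.1072 + 0.41·1.5) / 2.22 = 0.3644 mg/L.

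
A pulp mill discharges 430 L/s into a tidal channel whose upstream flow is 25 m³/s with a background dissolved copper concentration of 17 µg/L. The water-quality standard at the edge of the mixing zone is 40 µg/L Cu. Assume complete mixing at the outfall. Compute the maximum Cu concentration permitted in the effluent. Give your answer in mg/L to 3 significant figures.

1.38 mg/L

430 L/s = 0.43 m³/s.
17 µg/L = 0.017 mg/L.
40 µg/L = 0.04 mg/L.
Mass balance: 0.04·25.43 = 0.43·Cₑ + 25·0.017.
Cₑ = (1.017 − 0.425) / 0.43 = 1.377 mg/L.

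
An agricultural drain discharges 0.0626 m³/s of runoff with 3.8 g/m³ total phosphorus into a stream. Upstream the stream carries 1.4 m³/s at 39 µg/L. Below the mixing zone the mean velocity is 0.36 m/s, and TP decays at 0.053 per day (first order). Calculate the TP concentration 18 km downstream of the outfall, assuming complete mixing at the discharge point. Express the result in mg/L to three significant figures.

0.194 mg/L

39 µg/L = 0.039 mg/L.
After complete mixing, C₀ = (0.0626·3.8 + 1.4·0.039) / 1.463 = 0.2 mg/L.
Travel time t = 1.8e+04 m / 0.36 m/s = 5e+04 s = 0.5787 d.
C = 0.2·exp(−0.053·0.5787) = 0.2·0.9698 = 0.1939 mg/L.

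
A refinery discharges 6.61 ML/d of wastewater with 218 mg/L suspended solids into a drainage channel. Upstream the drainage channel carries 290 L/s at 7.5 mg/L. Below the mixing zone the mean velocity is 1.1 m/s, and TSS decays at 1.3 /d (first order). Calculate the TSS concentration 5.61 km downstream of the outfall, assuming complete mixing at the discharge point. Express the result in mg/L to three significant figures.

6.61 ML/d = 0.0765 m³/s.
290 L/s = 0.29 m³/s.
After complete mixing, C₀ = (0.0765·218 + 0.29·7.5) / 0.3665 = 51.44 mg/L.
Travel time t = 5610 m / 1.1 m/s = 5100 s = 0.05903 d.
C = 51.44·exp(−1.3·0.05903) = 51.44·0.9261 = 47.64 mg/L.

47.6 mg/L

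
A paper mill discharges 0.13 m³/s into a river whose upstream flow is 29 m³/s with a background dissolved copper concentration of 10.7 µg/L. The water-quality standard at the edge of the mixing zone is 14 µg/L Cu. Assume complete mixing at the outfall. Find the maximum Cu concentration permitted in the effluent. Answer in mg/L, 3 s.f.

10.7 µg/L = 0.0107 mg/L.
14 µg/L = 0.014 mg/L.
Mass balance: 0.014·29.13 = 0.13·Cₑ + 29·0.0107.
Cₑ = (0.4078 − 0.3103) / 0.13 = 0.7502 mg/L.

0.750 mg/L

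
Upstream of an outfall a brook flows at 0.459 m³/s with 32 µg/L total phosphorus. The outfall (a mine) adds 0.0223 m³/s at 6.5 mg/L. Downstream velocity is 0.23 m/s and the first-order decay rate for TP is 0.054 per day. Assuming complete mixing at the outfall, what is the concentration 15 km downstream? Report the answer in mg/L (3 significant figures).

32 µg/L = 0.032 mg/L.
After complete mixing, C₀ = (0.0223·6.5 + 0.459·0.032) / 0.4813 = 0.3317 mg/L.
Travel time t = 1.5e+04 m / 0.23 m/s = 6.522e+04 s = 0.7548 d.
C = 0.3317·exp(−0.054·0.7548) = 0.3317·0.9601 = 0.3184 mg/L.

0.318 mg/L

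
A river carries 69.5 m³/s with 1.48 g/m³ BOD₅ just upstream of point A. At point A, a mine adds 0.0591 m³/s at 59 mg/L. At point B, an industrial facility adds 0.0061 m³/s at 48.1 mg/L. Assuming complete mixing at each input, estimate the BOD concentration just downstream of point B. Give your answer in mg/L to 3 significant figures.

After input A: C = (69.5·1.48 + 0.0591·59) / 69.56 = 1.529 mg/L.
After input B: C = (69.56·1.529 + 0.0061·48.1) / 69.57 = 1.533 mg/L.

1.53 mg/L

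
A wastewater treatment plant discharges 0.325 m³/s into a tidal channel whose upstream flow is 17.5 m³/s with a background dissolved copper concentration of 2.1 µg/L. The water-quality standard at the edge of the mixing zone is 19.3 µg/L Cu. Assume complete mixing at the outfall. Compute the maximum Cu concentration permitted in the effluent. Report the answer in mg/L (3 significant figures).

0.945 mg/L

2.1 µg/L = 0.0021 mg/L.
19.3 µg/L = 0.0193 mg/L.
Mass balance: 0.0193·17.82 = 0.325·Cₑ + 17.5·0.0021.
Cₑ = (0.344 − 0.03675) / 0.325 = 0.9455 mg/L.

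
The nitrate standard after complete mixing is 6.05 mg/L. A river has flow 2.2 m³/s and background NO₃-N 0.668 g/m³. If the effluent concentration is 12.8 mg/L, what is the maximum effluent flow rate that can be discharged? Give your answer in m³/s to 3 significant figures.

Mass balance at complete mixing: C_std·(Q_w + Q_r) = Q_w·C_e + Q_r·C_b.
Rearranging, Q_w = Q_r·(C_std − C_b)/(C_e − C_std) = 2.2·(6.05 − 0.668) / (12.8 − 6.05) = 1.754 m³/s.

1.75 m³/s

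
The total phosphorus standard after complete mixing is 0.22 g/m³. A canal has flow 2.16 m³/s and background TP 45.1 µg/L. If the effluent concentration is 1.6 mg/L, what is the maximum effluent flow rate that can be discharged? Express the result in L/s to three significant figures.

274 L/s

45.1 µg/L = 0.0451 mg/L.
Mass balance at complete mixing: C_std·(Q_w + Q_r) = Q_w·C_e + Q_r·C_b.
Rearranging, Q_w = Q_r·(C_std − C_b)/(C_e − C_std) = 2.16·(0.22 − 0.0451) / (1.6 − 0.22) = 0.2738 m³/s.
= 273.8 L/s.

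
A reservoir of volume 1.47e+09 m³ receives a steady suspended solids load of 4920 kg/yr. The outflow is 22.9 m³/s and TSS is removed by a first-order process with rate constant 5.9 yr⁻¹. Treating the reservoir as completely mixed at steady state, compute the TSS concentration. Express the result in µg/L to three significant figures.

0.524 µg/L

Outflow Q = 22.9 m³/s × 3.156e+07 s/yr = 7.227e+08 m³/yr.
Steady-state CSTR mass balance: W = Q·C + k·V·C, so C = W/(Q + kV).
Q + kV = 7.227e+08 + 5.9·1.47e+09 = 9.396e+09 m³/yr.
C = 4920/9.396e+09 = 5.236e-07 kg/m³ = 0.0005236 mg/L = 0.5236 µg/L.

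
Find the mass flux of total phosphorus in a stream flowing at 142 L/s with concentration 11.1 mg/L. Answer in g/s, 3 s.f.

1.58 g/s

142 L/s = 0.142 m³/s.
Mass flux = Q·C = 0.142 m³/s × 11.1 g/m³ = 1.576 g/s.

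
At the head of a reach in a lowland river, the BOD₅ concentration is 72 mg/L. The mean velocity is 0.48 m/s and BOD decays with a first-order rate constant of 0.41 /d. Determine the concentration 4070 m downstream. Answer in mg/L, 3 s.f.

69.2 mg/L

Travel time t = 4070 m / 0.48 m/s = 4070/0.48 = 8479 s = 0.09814 d.
First-order decay: C = 72·exp(−0.41·0.09814) = 72·0.9606 = 69.16 mg/L.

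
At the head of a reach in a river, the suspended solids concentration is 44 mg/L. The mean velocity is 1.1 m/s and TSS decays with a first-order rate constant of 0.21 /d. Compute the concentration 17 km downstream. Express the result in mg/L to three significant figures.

Travel time t = 17 km / 1.1 m/s = 1.7e+04/1.1 = 1.545e+04 s = 0.1789 d.
First-order decay: C = 44·exp(−0.21·0.1789) = 44·0.9631 = 42.38 mg/L.

42.4 mg/L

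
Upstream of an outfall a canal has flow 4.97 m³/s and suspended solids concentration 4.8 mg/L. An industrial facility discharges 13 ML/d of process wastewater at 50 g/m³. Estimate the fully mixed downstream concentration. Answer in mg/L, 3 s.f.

13 ML/d = 0.1505 m³/s.
By mass balance at complete mixing, C = (0.1505·50 + 4.97·4.8) / (0.1505 + 4.97) = 31.38/5.12 = 6.128 mg/L.

6.13 mg/L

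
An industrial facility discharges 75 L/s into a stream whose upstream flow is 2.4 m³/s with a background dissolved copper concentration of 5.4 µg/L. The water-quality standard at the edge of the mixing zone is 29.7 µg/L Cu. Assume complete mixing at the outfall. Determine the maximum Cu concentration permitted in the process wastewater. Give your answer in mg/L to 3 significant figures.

75 L/s = 0.075 m³/s.
5.4 µg/L = 0.0054 mg/L.
29.7 µg/L = 0.0297 mg/L.
Mass balance: 0.0297·2.475 = 0.075·Cₑ + 2.4·0.0054.
Cₑ = (0.07351 − 0.01296) / 0.075 = 0.8073 mg/L.

0.807 mg/L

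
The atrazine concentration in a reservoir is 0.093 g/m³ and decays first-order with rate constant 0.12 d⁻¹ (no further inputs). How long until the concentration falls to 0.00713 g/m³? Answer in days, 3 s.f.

21.4 d

t = ln(C₀/C)/k = ln(0.093/0.00713)/0.12 = 2.568/0.12 = 21.4 d.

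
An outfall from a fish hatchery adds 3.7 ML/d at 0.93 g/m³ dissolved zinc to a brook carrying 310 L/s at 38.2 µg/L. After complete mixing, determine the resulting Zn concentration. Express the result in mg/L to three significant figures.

3.7 ML/d = 0.04282 m³/s.
310 L/s = 0.31 m³/s.
38.2 µg/L = 0.0382 mg/L.
Conservation of mass across the mixing zone: C = (0.04282·0.93 + 0.31·0.0382) / (0.04282 + 0.31) = 0.05167/0.3528 = 0.1464 mg/L.

0.146 mg/L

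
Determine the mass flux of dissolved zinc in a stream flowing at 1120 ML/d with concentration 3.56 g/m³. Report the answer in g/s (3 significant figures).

46.1 g/s

1120 ML/d = 12.96 m³/s.
Mass flux = Q·C = 12.96 m³/s × 3.56 g/m³ = 46.15 g/s.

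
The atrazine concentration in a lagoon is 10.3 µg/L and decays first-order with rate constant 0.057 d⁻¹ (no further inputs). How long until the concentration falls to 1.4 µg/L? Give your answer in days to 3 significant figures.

35.0 d

t = ln(C₀/C)/k = ln(10.3/1.4)/0.057 = 1.996/0.057 = 35.01 d.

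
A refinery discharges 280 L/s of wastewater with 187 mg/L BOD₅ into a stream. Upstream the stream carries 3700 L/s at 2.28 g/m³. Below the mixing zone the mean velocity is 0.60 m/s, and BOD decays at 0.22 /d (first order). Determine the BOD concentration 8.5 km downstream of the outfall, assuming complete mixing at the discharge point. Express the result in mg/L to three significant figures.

14.7 mg/L

280 L/s = 0.28 m³/s.
3700 L/s = 3.7 m³/s.
After complete mixing, C₀ = (0.28·187 + 3.7·2.28) / 3.98 = 15.28 mg/L.
Travel time t = 8500 m / 0.60 m/s = 1.417e+04 s = 0.164 d.
C = 15.28·exp(−0.22·0.164) = 15.28·0.9646 = 14.73 mg/L.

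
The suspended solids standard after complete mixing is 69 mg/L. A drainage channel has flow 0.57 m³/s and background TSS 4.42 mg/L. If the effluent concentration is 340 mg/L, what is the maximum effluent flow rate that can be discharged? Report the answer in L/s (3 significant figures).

136 L/s

Mass balance at complete mixing: C_std·(Q_w + Q_r) = Q_w·C_e + Q_r·C_b.
Rearranging, Q_w = Q_r·(C_std − C_b)/(C_e − C_std) = 0.57·(69 − 4.42) / (340 − 69) = 0.1358 m³/s.
= 135.8 L/s.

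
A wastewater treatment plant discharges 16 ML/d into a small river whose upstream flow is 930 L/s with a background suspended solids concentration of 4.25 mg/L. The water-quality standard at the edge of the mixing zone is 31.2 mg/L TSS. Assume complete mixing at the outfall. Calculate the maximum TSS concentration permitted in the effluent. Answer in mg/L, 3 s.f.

167 mg/L

16 ML/d = 0.1852 m³/s.
930 L/s = 0.93 m³/s.
Mass balance: 31.2·1.115 = 0.1852·Cₑ + 0.93·4.25.
Cₑ = (34.79 − 3.953) / 0.1852 = 166.5 mg/L.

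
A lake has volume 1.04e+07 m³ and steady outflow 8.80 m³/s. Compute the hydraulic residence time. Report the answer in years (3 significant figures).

0.0374 yr

Q = 8.80 m³/s × 3.156e+07 s/yr = 2.777e+08 m³/yr.
Hydraulic residence time τ = V/Q = 1.04e+07/2.777e+08 = 0.03745 yr.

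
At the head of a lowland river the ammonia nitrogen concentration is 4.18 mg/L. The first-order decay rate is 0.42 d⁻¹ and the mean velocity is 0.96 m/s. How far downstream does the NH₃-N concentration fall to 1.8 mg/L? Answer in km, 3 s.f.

166 km

From C = C₀·e^(−kt), t = ln(C₀/C)/k = ln(4.18/1.8)/0.42 = 0.8425/0.42 = 2.006 d.
Distance = v·t = 0.96 m/s × 1.733e+05 s = 1.664e+05 m = 166.4 km.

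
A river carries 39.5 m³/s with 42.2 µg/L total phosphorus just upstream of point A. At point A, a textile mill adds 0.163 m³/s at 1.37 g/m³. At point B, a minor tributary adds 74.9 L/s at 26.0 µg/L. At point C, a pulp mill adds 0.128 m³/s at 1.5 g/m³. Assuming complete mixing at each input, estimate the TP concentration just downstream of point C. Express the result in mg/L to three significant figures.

0.0523 mg/L

42.2 µg/L = 0.0422 mg/L.
After input A: C = (39.5·0.0422 + 0.163·1.37) / 39.66 = 0.04766 mg/L.
74.9 L/s = 0.0749 m³/s.
26.0 µg/L = 0.026 mg/L.
After input B: C = (39.66·0.04766 + 0.0749·0.026) / 39.74 = 0.04762 mg/L.
After input C: C = (39.74·0.04762 + 0.128·1.5) / 39.87 = 0.05228 mg/L.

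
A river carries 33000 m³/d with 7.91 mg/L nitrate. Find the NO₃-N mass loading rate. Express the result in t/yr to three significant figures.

95.3 t/yr

33000 m³/d = 0.3819 m³/s.
Mass flux = Q·C = 0.3819 m³/s × 7.91 g/m³ = 3.021 g/s.
= 3.021 g/s × 31.56 = 95.34 t/yr.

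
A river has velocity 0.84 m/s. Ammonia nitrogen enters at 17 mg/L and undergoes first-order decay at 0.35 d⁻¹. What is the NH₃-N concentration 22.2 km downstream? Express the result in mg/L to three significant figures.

15.3 mg/L

Travel time t = 22.2 km / 0.84 m/s = 2.22e+04/0.84 = 2.643e+04 s = 0.3059 d.
First-order decay: C = 17·exp(−0.35·0.3059) = 17·0.8985 = 15.27 mg/L.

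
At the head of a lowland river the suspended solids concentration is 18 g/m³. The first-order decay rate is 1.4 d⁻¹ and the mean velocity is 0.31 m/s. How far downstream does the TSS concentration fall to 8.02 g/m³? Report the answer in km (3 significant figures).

15.5 km

From C = C₀·e^(−kt), t = ln(C₀/C)/k = ln(18/8.02)/1.4 = 0.8084/1.4 = 0.5775 d.
Distance = v·t = 0.31 m/s × 4.989e+04 s = 1.547e+04 m = 15.47 km.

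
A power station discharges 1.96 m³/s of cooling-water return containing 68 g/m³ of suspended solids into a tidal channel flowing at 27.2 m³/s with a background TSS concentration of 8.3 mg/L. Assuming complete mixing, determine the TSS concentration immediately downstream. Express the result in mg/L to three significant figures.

12.3 mg/L

Conservation of mass across the mixing zone: C = (1.96·68 + 27.2·8.3) / (1.96 + 27.2) = 359/29.16 = 12.31 mg/L.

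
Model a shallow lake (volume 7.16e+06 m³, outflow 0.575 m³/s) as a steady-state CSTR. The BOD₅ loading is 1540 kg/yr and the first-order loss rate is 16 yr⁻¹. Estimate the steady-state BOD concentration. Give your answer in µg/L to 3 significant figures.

Outflow Q = 0.575 m³/s × 3.156e+07 s/yr = 1.815e+07 m³/yr.
Steady-state CSTR mass balance: W = Q·C + k·V·C, so C = W/(Q + kV).
Q + kV = 1.815e+07 + 16·7.16e+06 = 1.327e+08 m³/yr.
C = 1540/1.327e+08 = 1.16e-05 kg/m³ = 0.0116 mg/L = 11.6 µg/L.

11.6 µg/L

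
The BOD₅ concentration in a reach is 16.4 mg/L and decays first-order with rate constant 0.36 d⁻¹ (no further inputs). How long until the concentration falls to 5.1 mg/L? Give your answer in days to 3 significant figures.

3.24 d

t = ln(C₀/C)/k = ln(16.4/5.1)/0.36 = 1.168/0.36 = 3.245 d.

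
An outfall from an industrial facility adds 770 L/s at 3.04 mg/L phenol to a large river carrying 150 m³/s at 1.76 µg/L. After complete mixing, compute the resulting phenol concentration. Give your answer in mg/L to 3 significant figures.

770 L/s = 0.77 m³/s.
1.76 µg/L = 0.00176 mg/L.
Flow-weighted mixing gives C = (0.77·3.04 + 150·0.00176) / (0.77 + 150) = 2.605/150.8 = 0.01728 mg/L.

0.0173 mg/L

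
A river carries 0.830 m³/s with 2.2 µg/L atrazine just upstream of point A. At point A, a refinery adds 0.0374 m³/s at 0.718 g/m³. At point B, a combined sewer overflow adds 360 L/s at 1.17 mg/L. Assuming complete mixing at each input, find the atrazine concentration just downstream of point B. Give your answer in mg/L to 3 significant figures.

2.2 µg/L = 0.0022 mg/L.
After input A: C = (0.83·0.0022 + 0.0374·0.718) / 0.8674 = 0.03306 mg/L.
360 L/s = 0.36 m³/s.
After input B: C = (0.8674·0.03306 + 0.36·1.17) / 1.227 = 0.3665 mg/L.

0.367 mg/L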